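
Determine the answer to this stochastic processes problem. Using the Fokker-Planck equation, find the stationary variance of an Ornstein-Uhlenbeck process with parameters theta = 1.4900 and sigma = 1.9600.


Stationary variance = sigma^2 / (2*theta)
= 1.9600^2 / (2*1.4900)
= 3.8416 / 2.9800
= 1.2891

1.2891


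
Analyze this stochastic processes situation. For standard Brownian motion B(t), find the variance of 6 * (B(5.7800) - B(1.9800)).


Var(alpha*(B(t)-B(s))) = alpha^2 * (t-s)
= 6^2 * (5.7800 - 1.9800)
= 36 * 3.8000
= 136.8000

136.8000


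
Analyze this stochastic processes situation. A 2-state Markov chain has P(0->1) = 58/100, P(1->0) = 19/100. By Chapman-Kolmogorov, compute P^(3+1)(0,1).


P^4 = P^3 * P^1
Computing via matrix multiplication of the transition matrix.
Entry (0,1) of P^4 = 0.7511

0.7511


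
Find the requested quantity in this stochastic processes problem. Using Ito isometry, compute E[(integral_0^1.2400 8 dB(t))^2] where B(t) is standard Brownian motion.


By Ito isometry: E[(int f dB)^2] = int f^2 dt
= 8^2 * 1.2400
= 64 * 1.2400 = 79.3600

79.3600


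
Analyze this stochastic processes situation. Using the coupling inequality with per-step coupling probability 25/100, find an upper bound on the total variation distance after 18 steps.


TV distance bound <= (1-delta)^n
= (1 - 0.2500)^18
= 0.7500^18
= 0.0056

0.0056


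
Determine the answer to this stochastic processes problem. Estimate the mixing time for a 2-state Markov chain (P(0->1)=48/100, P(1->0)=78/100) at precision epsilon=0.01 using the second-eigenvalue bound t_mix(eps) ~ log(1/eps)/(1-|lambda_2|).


lambda_2 = |1 - p01 - p10| = |1 - 0.4800 - 0.7800| = 0.2600
t_mix ~ log(1/eps)/(1 - |lambda_2|)
= log(100)/(1 - 0.2600) = 4.6052/0.7400
= 6.2232

6.2232


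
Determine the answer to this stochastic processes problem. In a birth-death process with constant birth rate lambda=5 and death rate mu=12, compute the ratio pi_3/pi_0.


For birth-death process, pi_n/pi_0 = (lambda/mu)^n
= (5/12)^3
= 0.0723

0.0723


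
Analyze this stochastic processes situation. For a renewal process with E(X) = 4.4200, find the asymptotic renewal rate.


Long-run renewal rate = 1/E(X)
= 1/4.4200
= 0.2262

0.2262


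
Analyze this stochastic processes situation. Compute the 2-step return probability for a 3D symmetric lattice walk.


P(return in 2 steps) = P(reverse first step) = 1/(2d)
= 1/6
= 0.1667

0.1667


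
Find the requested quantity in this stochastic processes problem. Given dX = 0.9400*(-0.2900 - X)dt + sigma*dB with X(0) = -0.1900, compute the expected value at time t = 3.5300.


E[X(t)] = mu + (X(0) - mu)*exp(-theta*t)
= -0.2900 + (-0.1900 - -0.2900)*exp(-0.9400*3.5300)
= -0.2900 + 0.1000 * 0.0362
= -0.2864

-0.2864


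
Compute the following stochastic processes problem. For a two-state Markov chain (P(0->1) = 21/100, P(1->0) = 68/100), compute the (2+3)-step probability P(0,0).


P^5 = P^2 * P^3
Computing via matrix multiplication of the transition matrix.
Entry (0,0) of P^5 = 0.7640

0.7640


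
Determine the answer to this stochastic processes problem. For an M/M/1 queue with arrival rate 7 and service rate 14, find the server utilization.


rho = lambda/mu
= 7/14
= 0.5000

0.5000


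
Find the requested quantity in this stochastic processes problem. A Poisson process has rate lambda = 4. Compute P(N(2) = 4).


P(N(t)=k) = (lambda*t)^k * exp(-lambda*t) / k!
lambda*t = 8
= 8^4 * exp(-8) / 4!
= 4096 * 3.3546e-04 / 24
= 0.0573

0.0573


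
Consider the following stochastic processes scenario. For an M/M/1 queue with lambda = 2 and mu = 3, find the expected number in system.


rho = 2/3 = 0.6667
L = rho/(1-rho)
= 0.6667/0.3333
= 2.0000

2.0000


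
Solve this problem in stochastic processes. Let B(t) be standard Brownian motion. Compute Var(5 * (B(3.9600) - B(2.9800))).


Var(alpha*(B(t)-B(s))) = alpha^2 * (t-s)
= 5^2 * (3.9600 - 2.9800)
= 25 * 0.9800
= 24.5000

24.5000


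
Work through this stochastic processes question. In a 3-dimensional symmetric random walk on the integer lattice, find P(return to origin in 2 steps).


P(return in 2 steps) = P(reverse first step) = 1/(2d)
= 1/6
= 0.1667

0.1667


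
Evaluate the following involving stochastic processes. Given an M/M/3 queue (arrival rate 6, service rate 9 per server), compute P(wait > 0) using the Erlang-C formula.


a = lambda/mu = 0.6667
rho = a/c = 0.2222
Erlang-C formula applied:
C(c,a) = 0.0325

0.0325


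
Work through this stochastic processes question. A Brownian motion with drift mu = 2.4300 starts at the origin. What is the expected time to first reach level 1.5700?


Expected first passage time = a/mu
= 1.5700/2.4300
= 0.6461

0.6461


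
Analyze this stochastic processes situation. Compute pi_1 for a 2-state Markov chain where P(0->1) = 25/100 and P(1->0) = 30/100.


Stationary distribution: pi_0 = p10/(p01+p10), pi_1 = p01/(p01+p10)
p01 = 0.2500, p10 = 0.3000
pi_1 = 0.4545

0.4545


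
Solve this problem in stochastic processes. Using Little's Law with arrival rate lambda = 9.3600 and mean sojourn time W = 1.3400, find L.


Little's Law: L = lambda * W
= 9.3600 * 1.3400
= 12.5424

12.5424


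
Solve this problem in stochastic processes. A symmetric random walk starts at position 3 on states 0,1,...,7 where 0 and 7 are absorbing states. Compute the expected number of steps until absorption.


For symmetric RW on 0,...,N with absorbing barriers, E(i) = i*(N-i)
E(3) = 3 * 4 = 12

12


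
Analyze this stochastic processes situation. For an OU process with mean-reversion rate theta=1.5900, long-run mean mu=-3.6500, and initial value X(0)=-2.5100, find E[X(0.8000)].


E[X(t)] = mu + (X(0) - mu)*exp(-theta*t)
= -3.6500 + (-2.5100 - -3.6500)*exp(-1.5900*0.8000)
= -3.6500 + 1.1400 * 0.2803
= -3.3305

-3.3305


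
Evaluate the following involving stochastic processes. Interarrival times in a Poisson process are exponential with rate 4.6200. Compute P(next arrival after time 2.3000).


P(X > t) = exp(-lambda * t)
= exp(-4.6200 * 2.3000)
= exp(-10.6260) = 2.4277e-05

2.4277e-05


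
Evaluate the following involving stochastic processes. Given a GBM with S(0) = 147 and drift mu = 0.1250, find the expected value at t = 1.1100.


E[S(t)] = S(0) * exp(mu * t)
= 147 * exp(0.1250 * 1.1100)
= 147 * 1.1488
= 168.8790

168.8790


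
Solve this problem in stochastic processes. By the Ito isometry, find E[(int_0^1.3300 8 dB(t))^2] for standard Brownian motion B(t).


By Ito isometry: E[(int f dB)^2] = int f^2 dt
= 8^2 * 1.3300
= 64 * 1.3300 = 85.1200

85.1200


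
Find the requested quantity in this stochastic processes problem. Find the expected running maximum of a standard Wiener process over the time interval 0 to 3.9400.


E(max B(s)) = sqrt(2t/pi)
= sqrt(2*3.9400/pi)
= sqrt(2.5083)
= 1.5838

1.5838


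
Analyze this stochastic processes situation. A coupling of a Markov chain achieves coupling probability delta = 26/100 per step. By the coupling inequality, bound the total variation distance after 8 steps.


TV distance bound <= (1-delta)^n
= (1 - 0.2600)^8
= 0.7400^8
= 0.0899

0.0899


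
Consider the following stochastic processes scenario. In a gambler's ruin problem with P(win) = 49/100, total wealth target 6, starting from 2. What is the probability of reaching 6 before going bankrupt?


Gambler's ruin formula:
r = q/p = 0.5100/0.4900 = 1.0408
P(win) = (1 - r^i)/(1 - r^N)
= (1 - 1.0408^2)/(1 - 1.0408^6)
= 0.3070

0.3070


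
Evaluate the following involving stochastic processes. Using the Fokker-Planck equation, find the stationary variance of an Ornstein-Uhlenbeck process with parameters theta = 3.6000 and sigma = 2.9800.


Stationary variance = sigma^2 / (2*theta)
= 2.9800^2 / (2*3.6000)
= 8.8804 / 7.2000
= 1.2334

1.2334


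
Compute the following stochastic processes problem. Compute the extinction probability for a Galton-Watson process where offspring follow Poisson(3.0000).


Since mu = 3.0000 > 1, extinction prob q < 1.
Solve s = exp(mu*(s-1)) iteratively.
q = 0.0595

0.0595


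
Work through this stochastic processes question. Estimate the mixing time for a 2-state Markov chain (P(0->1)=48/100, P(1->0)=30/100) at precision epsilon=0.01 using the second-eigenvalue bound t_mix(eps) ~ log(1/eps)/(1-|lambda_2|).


lambda_2 = |1 - p01 - p10| = |1 - 0.4800 - 0.3000| = 0.2200
t_mix ~ log(1/eps)/(1 - |lambda_2|)
= log(100)/(1 - 0.2200) = 4.6052/0.7800
= 5.9041

5.9041


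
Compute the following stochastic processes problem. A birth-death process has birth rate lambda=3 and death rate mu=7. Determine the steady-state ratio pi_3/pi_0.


For birth-death process, pi_n/pi_0 = (lambda/mu)^n
= (3/7)^3
= 0.0787

0.0787


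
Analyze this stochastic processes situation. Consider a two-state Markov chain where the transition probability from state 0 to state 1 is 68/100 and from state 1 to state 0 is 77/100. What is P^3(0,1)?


Computing P^3 by matrix multiplication.
P = [[0.3200, 0.6800], [0.7700, 0.2300]]
After raising P to the power 3:
P^3(0,1) = 0.5117

0.5117


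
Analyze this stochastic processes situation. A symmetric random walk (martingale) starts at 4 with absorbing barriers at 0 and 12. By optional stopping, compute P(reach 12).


By optional stopping theorem: E(M at tau) = M(0) = 4
P(hit 12)*12 + P(hit 0)*0 = 4
P(hit 12) = (4 - 0)/(12 - 0) = 1/3 = 0.3333

0.3333


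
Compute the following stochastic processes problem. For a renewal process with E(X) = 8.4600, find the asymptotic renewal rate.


Long-run renewal rate = 1/E(X)
= 1/8.4600
= 0.1182

0.1182


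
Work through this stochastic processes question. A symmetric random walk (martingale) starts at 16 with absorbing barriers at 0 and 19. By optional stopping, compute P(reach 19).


By optional stopping theorem: E(M at tau) = M(0) = 16
P(hit 19)*19 + P(hit 0)*0 = 16
P(hit 19) = (16 - 0)/(19 - 0) = 16/19 = 0.8421

0.8421


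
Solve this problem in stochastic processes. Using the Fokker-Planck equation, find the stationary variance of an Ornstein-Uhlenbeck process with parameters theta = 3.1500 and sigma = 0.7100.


Stationary variance = sigma^2 / (2*theta)
= 0.7100^2 / (2*3.1500)
= 0.5041 / 6.3000
= 0.0800

0.0800


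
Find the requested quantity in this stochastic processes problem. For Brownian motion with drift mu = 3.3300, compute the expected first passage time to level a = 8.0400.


Expected first passage time = a/mu
= 8.0400/3.3300
= 2.4144

2.4144


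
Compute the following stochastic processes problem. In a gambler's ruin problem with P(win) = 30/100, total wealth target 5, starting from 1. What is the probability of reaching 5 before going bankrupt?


Gambler's ruin formula:
r = q/p = 0.7000/0.3000 = 2.3333
P(win) = (1 - r^i)/(1 - r^N)
= (1 - 2.3333^1)/(1 - 2.3333^5)
= 0.0196

0.0196


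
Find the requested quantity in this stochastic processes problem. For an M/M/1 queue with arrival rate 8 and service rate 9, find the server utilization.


rho = lambda/mu
= 8/9
= 0.8889

0.8889


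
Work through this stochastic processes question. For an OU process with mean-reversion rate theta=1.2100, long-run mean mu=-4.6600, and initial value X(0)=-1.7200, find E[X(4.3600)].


E[X(t)] = mu + (X(0) - mu)*exp(-theta*t)
= -4.6600 + (-1.7200 - -4.6600)*exp(-1.2100*4.3600)
= -4.6600 + 2.9400 * 0.0051
= -4.6450

-4.6450


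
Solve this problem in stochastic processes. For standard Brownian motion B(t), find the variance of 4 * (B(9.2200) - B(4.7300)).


Var(alpha*(B(t)-B(s))) = alpha^2 * (t-s)
= 4^2 * (9.2200 - 4.7300)
= 16 * 4.4900
= 71.8400

71.8400


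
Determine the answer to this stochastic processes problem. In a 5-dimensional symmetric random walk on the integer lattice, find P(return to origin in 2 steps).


P(return in 2 steps) = P(reverse first step) = 1/(2d)
= 1/10
= 0.1000

0.1000


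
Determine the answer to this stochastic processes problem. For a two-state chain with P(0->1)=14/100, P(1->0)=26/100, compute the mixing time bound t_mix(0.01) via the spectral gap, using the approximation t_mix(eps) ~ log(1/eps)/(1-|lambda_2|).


lambda_2 = |1 - p01 - p10| = |1 - 0.1400 - 0.2600| = 0.6000
t_mix ~ log(1/eps)/(1 - |lambda_2|)
= log(100)/(1 - 0.6000) = 4.6052/0.4000
= 11.5129

11.5129


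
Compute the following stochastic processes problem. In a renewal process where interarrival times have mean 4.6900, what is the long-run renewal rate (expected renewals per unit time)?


Long-run renewal rate = 1/E(X)
= 1/4.6900
= 0.2132

0.2132


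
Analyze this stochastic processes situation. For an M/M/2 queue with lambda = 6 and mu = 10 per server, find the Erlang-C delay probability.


a = lambda/mu = 0.6000
rho = a/c = 0.3000
Erlang-C formula applied:
C(c,a) = 0.1385

0.1385


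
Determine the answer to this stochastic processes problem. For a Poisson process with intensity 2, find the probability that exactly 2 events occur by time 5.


P(N(t)=k) = (lambda*t)^k * exp(-lambda*t) / k!
lambda*t = 10
= 10^2 * exp(-10) / 2!
= 100 * 4.5400e-05 / 2
= 0.0023

0.0023


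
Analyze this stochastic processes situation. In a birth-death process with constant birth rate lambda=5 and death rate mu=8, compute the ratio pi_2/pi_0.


For birth-death process, pi_n/pi_0 = (lambda/mu)^n
= (5/8)^2
= 0.3906

0.3906


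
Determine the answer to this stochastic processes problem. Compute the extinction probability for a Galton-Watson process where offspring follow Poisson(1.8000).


Since mu = 1.8000 > 1, extinction prob q < 1.
Solve s = exp(mu*(s-1)) iteratively.
q = 0.2676

0.2676


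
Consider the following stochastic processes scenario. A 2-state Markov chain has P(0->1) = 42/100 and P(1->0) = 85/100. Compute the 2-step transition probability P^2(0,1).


Computing P^2 by matrix multiplication.
P = [[0.5800, 0.4200], [0.8500, 0.1500]]
After raising P to the power 2:
P^2(0,1) = 0.3066

0.3066


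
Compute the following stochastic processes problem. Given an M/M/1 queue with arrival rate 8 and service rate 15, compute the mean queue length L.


rho = 8/15 = 0.5333
L = rho/(1-rho)
= 0.5333/0.4667
= 1.1429

1.1429


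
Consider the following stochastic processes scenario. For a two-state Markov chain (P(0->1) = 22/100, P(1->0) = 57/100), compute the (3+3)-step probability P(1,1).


P^6 = P^3 * P^3
Computing via matrix multiplication of the transition matrix.
Entry (1,1) of P^6 = 0.2785

0.2785


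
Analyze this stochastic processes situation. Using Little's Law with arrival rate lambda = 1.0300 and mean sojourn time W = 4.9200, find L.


Little's Law: L = lambda * W
= 1.0300 * 4.9200
= 5.0676

5.0676


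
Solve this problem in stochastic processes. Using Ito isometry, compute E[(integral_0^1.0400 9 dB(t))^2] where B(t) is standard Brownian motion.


By Ito isometry: E[(int f dB)^2] = int f^2 dt
= 9^2 * 1.0400
= 81 * 1.0400 = 84.2400

84.2400


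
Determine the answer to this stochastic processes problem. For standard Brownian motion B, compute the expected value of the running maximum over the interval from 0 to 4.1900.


E(max B(s)) = sqrt(2t/pi)
= sqrt(2*4.1900/pi)
= sqrt(2.6674)
= 1.6332

1.6332


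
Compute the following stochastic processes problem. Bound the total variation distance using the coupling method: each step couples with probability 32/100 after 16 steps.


TV distance bound <= (1-delta)^n
= (1 - 0.3200)^16
= 0.6800^16
= 0.0021

0.0021


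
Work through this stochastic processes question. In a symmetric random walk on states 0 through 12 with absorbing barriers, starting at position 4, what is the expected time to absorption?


For symmetric RW on 0,...,N with absorbing barriers, E(i) = i*(N-i)
E(4) = 4 * 8 = 32

32


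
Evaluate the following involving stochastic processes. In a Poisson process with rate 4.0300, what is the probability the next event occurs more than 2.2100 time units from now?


P(X > t) = exp(-lambda * t)
= exp(-4.0300 * 2.2100)
= exp(-8.9063) = 1.3553e-04

1.3553e-04


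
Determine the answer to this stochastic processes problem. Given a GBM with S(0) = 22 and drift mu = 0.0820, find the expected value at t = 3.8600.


E[S(t)] = S(0) * exp(mu * t)
= 22 * exp(0.0820 * 3.8600)
= 22 * 1.3723
= 30.1916

30.1916


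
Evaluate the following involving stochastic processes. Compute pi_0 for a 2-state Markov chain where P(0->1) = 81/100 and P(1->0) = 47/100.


Stationary distribution: pi_0 = p10/(p01+p10), pi_1 = p01/(p01+p10)
p01 = 0.8100, p10 = 0.4700
pi_0 = 0.3672

0.3672


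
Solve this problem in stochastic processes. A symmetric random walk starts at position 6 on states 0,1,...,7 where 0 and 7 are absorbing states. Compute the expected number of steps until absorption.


For symmetric RW on 0,...,N with absorbing barriers, E(i) = i*(N-i)
E(6) = 6 * 1 = 6

6


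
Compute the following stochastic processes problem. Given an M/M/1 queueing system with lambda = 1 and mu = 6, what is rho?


rho = lambda/mu
= 1/6
= 0.1667

0.1667


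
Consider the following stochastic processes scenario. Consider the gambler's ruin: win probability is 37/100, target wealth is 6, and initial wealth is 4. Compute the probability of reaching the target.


Gambler's ruin formula:
r = q/p = 0.6300/0.3700 = 1.7027
P(win) = (1 - r^i)/(1 - r^N)
= (1 - 1.7027^4)/(1 - 1.7027^6)
= 0.3169

0.3169


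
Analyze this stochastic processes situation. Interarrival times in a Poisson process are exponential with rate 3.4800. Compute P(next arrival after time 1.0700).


P(X > t) = exp(-lambda * t)
= exp(-3.4800 * 1.0700)
= exp(-3.7236) = 0.0241

0.0241


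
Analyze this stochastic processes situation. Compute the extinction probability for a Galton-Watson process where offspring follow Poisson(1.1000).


Since mu = 1.1000 > 1, extinction prob q < 1.
Solve s = exp(mu*(s-1)) iteratively.
q = 0.8239

0.8239


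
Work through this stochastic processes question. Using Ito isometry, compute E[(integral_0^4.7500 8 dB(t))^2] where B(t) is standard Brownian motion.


By Ito isometry: E[(int f dB)^2] = int f^2 dt
= 8^2 * 4.7500
= 64 * 4.7500 = 304.0000

304.0000


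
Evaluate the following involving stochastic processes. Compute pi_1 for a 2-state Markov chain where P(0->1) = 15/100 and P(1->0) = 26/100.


Stationary distribution: pi_0 = p10/(p01+p10), pi_1 = p01/(p01+p10)
p01 = 0.1500, p10 = 0.2600
pi_1 = 0.3659

0.3659


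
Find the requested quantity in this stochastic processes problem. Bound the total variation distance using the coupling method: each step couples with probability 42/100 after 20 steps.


TV distance bound <= (1-delta)^n
= (1 - 0.4200)^20
= 0.5800^20
= 1.8559e-05

1.8559e-05


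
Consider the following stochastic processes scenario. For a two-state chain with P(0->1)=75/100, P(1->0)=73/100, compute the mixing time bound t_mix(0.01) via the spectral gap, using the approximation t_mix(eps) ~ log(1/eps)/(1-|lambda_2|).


lambda_2 = |1 - p01 - p10| = |1 - 0.7500 - 0.7300| = 0.4800
t_mix ~ log(1/eps)/(1 - |lambda_2|)
= log(100)/(1 - 0.4800) = 4.6052/0.5200
= 8.8561

8.8561


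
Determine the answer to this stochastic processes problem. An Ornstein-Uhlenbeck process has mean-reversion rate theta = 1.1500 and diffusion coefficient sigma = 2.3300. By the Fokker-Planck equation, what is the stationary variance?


Stationary variance = sigma^2 / (2*theta)
= 2.3300^2 / (2*1.1500)
= 5.4289 / 2.3000
= 2.3604

2.3604


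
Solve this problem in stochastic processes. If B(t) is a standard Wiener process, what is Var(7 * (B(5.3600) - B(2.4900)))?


Var(alpha*(B(t)-B(s))) = alpha^2 * (t-s)
= 7^2 * (5.3600 - 2.4900)
= 49 * 2.8700
= 140.6300

140.6300


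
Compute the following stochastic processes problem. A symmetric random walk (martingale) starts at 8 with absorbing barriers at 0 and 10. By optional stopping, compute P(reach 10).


By optional stopping theorem: E(M at tau) = M(0) = 8
P(hit 10)*10 + P(hit 0)*0 = 8
P(hit 10) = (8 - 0)/(10 - 0) = 4/5 = 0.8000

0.8000


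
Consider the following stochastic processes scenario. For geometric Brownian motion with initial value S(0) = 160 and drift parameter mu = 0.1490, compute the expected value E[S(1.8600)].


E[S(t)] = S(0) * exp(mu * t)
= 160 * exp(0.1490 * 1.8600)
= 160 * 1.3194
= 211.0962

211.0962


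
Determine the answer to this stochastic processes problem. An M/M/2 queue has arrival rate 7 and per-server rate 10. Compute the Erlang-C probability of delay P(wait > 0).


a = lambda/mu = 0.7000
rho = a/c = 0.3500
Erlang-C formula applied:
C(c,a) = 0.1815

0.1815


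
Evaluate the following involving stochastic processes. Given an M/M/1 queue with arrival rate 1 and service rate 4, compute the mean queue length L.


rho = 1/4 = 0.2500
L = rho/(1-rho)
= 0.2500/0.7500
= 0.3333

0.3333


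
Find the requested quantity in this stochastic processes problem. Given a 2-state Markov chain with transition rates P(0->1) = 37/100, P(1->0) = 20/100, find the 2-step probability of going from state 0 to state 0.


Computing P^2 by matrix multiplication.
P = [[0.6300, 0.3700], [0.2000, 0.8000]]
After raising P to the power 2:
P^2(0,0) = 0.4709

0.4709


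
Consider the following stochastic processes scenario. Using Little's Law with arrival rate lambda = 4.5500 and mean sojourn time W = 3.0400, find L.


Little's Law: L = lambda * W
= 4.5500 * 3.0400
= 13.8320

13.8320


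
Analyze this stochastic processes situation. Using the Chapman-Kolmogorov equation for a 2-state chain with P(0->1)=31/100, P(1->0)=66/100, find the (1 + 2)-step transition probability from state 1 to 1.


P^3 = P^1 * P^2
Computing via matrix multiplication of the transition matrix.
Entry (1,1) of P^3 = 0.3196

0.3196


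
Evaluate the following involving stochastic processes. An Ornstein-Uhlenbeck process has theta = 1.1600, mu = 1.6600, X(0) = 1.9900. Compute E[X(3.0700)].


E[X(t)] = mu + (X(0) - mu)*exp(-theta*t)
= 1.6600 + (1.9900 - 1.6600)*exp(-1.1600*3.0700)
= 1.6600 + 0.3300 * 0.0284
= 1.6694

1.6694


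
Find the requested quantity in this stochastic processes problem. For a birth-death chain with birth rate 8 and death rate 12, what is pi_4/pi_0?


For birth-death process, pi_n/pi_0 = (lambda/mu)^n
= (8/12)^4
= 0.1975

0.1975


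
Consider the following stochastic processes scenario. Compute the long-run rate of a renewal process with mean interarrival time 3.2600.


Long-run renewal rate = 1/E(X)
= 1/3.2600
= 0.3067

0.3067


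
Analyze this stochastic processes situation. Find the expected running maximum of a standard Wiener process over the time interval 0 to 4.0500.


E(max B(s)) = sqrt(2t/pi)
= sqrt(2*4.0500/pi)
= sqrt(2.5783)
= 1.6057

1.6057


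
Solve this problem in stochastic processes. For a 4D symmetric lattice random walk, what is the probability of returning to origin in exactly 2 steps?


P(return in 2 steps) = P(reverse first step) = 1/(2d)
= 1/8
= 0.1250

0.1250


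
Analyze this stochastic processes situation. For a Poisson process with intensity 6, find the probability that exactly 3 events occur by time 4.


P(N(t)=k) = (lambda*t)^k * exp(-lambda*t) / k!
lambda*t = 24
= 24^3 * exp(-24) / 3!
= 13824 * 3.7751e-11 / 6
= 8.6979e-08

8.6979e-08


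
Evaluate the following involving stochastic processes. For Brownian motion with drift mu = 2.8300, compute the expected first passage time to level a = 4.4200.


Expected first passage time = a/mu
= 4.4200/2.8300
= 1.5618

1.5618


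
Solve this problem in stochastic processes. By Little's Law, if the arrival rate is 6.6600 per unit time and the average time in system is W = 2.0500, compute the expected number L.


Little's Law: L = lambda * W
= 6.6600 * 2.0500
= 13.6530

13.6530


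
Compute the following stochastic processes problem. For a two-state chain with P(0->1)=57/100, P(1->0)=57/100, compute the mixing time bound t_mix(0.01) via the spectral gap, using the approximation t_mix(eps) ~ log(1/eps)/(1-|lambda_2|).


lambda_2 = |1 - p01 - p10| = |1 - 0.5700 - 0.5700| = 0.1400
t_mix ~ log(1/eps)/(1 - |lambda_2|)
= log(100)/(1 - 0.1400) = 4.6052/0.8600
= 5.3548

5.3548


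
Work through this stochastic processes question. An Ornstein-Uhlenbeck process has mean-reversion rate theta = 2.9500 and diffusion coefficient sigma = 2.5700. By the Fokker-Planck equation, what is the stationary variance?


Stationary variance = sigma^2 / (2*theta)
= 2.5700^2 / (2*2.9500)
= 6.6049 / 5.9000
= 1.1195

1.1195


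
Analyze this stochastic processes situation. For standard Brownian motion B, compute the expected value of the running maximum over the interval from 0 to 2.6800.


E(max B(s)) = sqrt(2t/pi)
= sqrt(2*2.6800/pi)
= sqrt(1.7061)
= 1.3062

1.3062


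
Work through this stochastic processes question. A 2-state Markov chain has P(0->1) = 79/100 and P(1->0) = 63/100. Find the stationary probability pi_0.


Stationary distribution: pi_0 = p10/(p01+p10), pi_1 = p01/(p01+p10)
p01 = 0.7900, p10 = 0.6300
pi_0 = 0.4437

0.4437


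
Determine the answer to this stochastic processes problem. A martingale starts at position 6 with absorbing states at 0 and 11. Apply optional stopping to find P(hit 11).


By optional stopping theorem: E(M at tau) = M(0) = 6
P(hit 11)*11 + P(hit 0)*0 = 6
P(hit 11) = (6 - 0)/(11 - 0) = 6/11 = 0.5455

0.5455


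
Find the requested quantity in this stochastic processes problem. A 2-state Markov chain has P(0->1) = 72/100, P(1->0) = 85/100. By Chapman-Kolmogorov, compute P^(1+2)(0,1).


P^3 = P^1 * P^2
Computing via matrix multiplication of the transition matrix.
Entry (0,1) of P^3 = 0.5435

0.5435


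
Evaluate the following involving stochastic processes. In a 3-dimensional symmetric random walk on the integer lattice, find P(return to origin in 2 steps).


P(return in 2 steps) = P(reverse first step) = 1/(2d)
= 1/6
= 0.1667

0.1667


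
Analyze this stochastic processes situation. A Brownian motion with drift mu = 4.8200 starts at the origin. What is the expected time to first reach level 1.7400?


Expected first passage time = a/mu
= 1.7400/4.8200
= 0.3610

0.3610


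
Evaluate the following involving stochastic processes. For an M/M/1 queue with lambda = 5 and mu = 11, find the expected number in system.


rho = 5/11 = 0.4545
L = rho/(1-rho)
= 0.4545/0.5455
= 0.8333

0.8333


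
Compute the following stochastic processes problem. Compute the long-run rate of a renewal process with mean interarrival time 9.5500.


Long-run renewal rate = 1/E(X)
= 1/9.5500
= 0.1047

0.1047


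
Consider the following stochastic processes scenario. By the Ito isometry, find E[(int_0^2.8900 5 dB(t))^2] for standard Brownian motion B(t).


By Ito isometry: E[(int f dB)^2] = int f^2 dt
= 5^2 * 2.8900
= 25 * 2.8900 = 72.2500

72.2500


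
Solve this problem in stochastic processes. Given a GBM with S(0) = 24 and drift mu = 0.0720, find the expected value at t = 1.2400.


E[S(t)] = S(0) * exp(mu * t)
= 24 * exp(0.0720 * 1.2400)
= 24 * 1.0934
= 26.2413

26.2413


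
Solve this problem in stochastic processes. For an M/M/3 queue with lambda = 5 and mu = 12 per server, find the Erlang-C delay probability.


a = lambda/mu = 0.4167
rho = a/c = 0.1389
Erlang-C formula applied:
C(c,a) = 0.0092

0.0092


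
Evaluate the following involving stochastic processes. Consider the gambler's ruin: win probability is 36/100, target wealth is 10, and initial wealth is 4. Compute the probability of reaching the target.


Gambler's ruin formula:
r = q/p = 0.6400/0.3600 = 1.7778
P(win) = (1 - r^i)/(1 - r^N)
= (1 - 1.7778^4)/(1 - 1.7778^10)
= 0.0286

0.0286


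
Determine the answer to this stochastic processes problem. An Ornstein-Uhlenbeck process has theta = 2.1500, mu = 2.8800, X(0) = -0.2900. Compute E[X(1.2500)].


E[X(t)] = mu + (X(0) - mu)*exp(-theta*t)
= 2.8800 + (-0.2900 - 2.8800)*exp(-2.1500*1.2500)
= 2.8800 + -3.1700 * 0.0681
= 2.6643

2.6643


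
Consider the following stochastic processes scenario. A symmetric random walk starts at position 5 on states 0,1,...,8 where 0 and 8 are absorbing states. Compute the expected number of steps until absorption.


For symmetric RW on 0,...,N with absorbing barriers, E(i) = i*(N-i)
E(5) = 5 * 3 = 15

15


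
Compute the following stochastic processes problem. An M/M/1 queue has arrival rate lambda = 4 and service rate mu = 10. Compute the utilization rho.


rho = lambda/mu
= 4/10
= 0.4000

0.4000


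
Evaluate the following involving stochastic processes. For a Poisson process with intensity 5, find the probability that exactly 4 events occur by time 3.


P(N(t)=k) = (lambda*t)^k * exp(-lambda*t) / k!
lambda*t = 15
= 15^4 * exp(-15) / 4!
= 50625 * 3.0590e-07 / 24
= 6.4526e-04

6.4526e-04


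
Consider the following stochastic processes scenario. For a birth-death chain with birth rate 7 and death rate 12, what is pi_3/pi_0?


For birth-death process, pi_n/pi_0 = (lambda/mu)^n
= (7/12)^3
= 0.1985

0.1985


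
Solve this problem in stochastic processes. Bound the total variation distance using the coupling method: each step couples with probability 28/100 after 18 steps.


TV distance bound <= (1-delta)^n
= (1 - 0.2800)^18
= 0.7200^18
= 0.0027

0.0027


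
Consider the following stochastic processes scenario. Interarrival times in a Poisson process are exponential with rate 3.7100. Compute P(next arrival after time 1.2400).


P(X > t) = exp(-lambda * t)
= exp(-3.7100 * 1.2400)
= exp(-4.6004) = 0.0100

0.0100


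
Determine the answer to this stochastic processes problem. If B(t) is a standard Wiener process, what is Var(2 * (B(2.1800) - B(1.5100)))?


Var(alpha*(B(t)-B(s))) = alpha^2 * (t-s)
= 2^2 * (2.1800 - 1.5100)
= 4 * 0.6700
= 2.6800

2.6800


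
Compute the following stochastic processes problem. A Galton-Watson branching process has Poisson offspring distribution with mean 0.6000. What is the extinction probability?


Since mu = 0.6000 <= 1, extinction probability = 1.

1.0000


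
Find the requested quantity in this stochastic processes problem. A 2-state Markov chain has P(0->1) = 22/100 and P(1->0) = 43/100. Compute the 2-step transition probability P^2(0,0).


Computing P^2 by matrix multiplication.
P = [[0.7800, 0.2200], [0.4300, 0.5700]]
After raising P to the power 2:
P^2(0,0) = 0.7030

0.7030


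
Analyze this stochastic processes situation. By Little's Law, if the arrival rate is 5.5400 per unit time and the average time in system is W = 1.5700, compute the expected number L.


Little's Law: L = lambda * W
= 5.5400 * 1.5700
= 8.6978

8.6978


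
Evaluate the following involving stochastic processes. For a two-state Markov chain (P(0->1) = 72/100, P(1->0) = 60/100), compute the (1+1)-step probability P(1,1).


P^2 = P^1 * P^1
Computing via matrix multiplication of the transition matrix.
Entry (1,1) of P^2 = 0.5920

0.5920


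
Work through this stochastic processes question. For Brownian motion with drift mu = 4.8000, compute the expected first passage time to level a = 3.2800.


Expected first passage time = a/mu
= 3.2800/4.8000
= 0.6833

0.6833


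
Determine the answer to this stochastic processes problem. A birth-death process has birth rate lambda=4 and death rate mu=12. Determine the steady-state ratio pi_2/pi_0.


For birth-death process, pi_n/pi_0 = (lambda/mu)^n
= (4/12)^2
= 0.1111

0.1111


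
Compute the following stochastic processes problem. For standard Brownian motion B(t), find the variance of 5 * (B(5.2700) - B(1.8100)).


Var(alpha*(B(t)-B(s))) = alpha^2 * (t-s)
= 5^2 * (5.2700 - 1.8100)
= 25 * 3.4600
= 86.5000

86.5000


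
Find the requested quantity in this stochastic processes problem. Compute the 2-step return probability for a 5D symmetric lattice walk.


P(return in 2 steps) = P(reverse first step) = 1/(2d)
= 1/10
= 0.1000

0.1000


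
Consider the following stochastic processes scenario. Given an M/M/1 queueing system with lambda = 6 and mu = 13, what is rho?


rho = lambda/mu
= 6/13
= 0.4615

0.4615


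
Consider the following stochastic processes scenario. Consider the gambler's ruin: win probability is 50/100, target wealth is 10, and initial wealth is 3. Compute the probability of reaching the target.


p = 1/2: P(win) = i/N = 3/10
= 0.3000

0.3000


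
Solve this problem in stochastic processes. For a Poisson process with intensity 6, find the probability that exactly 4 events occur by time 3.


P(N(t)=k) = (lambda*t)^k * exp(-lambda*t) / k!
lambda*t = 18
= 18^4 * exp(-18) / 4!
= 104976 * 1.5230e-08 / 24
= 6.6616e-05

6.6616e-05


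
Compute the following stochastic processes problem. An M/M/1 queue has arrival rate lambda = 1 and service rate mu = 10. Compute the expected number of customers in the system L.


rho = 1/10 = 0.1000
L = rho/(1-rho)
= 0.1000/0.9000
= 0.1111

0.1111


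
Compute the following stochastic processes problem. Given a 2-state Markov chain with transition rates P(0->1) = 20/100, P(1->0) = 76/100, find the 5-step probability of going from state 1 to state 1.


Computing P^5 by matrix multiplication.
P = [[0.8000, 0.2000], [0.7600, 0.2400]]
After raising P to the power 5:
P^5(1,1) = 0.2083

0.2083


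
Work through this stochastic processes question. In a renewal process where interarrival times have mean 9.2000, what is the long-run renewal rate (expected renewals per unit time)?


Long-run renewal rate = 1/E(X)
= 1/9.2000
= 0.1087

0.1087


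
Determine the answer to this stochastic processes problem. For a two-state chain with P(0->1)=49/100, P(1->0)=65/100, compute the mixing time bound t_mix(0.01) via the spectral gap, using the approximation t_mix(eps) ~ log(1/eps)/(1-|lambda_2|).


lambda_2 = |1 - p01 - p10| = |1 - 0.4900 - 0.6500| = 0.1400
t_mix ~ log(1/eps)/(1 - |lambda_2|)
= log(100)/(1 - 0.1400) = 4.6052/0.8600
= 5.3548

5.3548


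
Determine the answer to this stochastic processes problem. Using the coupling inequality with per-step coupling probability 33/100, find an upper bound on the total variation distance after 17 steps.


TV distance bound <= (1-delta)^n
= (1 - 0.3300)^17
= 0.6700^17
= 0.0011

0.0011


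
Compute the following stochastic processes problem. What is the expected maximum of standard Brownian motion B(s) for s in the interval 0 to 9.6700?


E(max B(s)) = sqrt(2t/pi)
= sqrt(2*9.6700/pi)
= sqrt(6.1561)
= 2.4812

2.4812


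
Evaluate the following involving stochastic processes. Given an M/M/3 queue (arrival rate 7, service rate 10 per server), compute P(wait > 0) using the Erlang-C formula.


a = lambda/mu = 0.7000
rho = a/c = 0.2333
Erlang-C formula applied:
C(c,a) = 0.0369

0.0369


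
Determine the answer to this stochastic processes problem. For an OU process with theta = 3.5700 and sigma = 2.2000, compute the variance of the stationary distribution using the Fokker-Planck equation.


Stationary variance = sigma^2 / (2*theta)
= 2.2000^2 / (2*3.5700)
= 4.8400 / 7.1400
= 0.6779

0.6779


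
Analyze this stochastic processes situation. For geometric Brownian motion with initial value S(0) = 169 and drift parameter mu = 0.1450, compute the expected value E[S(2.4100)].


E[S(t)] = S(0) * exp(mu * t)
= 169 * exp(0.1450 * 2.4100)
= 169 * 1.4183
= 239.6905

239.6905


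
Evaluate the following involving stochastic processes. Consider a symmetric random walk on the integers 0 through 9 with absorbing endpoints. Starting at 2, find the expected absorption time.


For symmetric RW on 0,...,N with absorbing barriers, E(i) = i*(N-i)
E(2) = 2 * 7 = 14

14


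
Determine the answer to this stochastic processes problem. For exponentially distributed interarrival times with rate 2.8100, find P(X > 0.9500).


P(X > t) = exp(-lambda * t)
= exp(-2.8100 * 0.9500)
= exp(-2.6695) = 0.0693

0.0693


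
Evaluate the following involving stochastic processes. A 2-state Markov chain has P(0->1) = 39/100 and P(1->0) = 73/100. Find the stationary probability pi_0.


Stationary distribution: pi_0 = p10/(p01+p10), pi_1 = p01/(p01+p10)
p01 = 0.3900, p10 = 0.7300
pi_0 = 0.6518

0.6518


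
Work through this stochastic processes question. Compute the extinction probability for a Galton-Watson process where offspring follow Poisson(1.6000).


Since mu = 1.6000 > 1, extinction prob q < 1.
Solve s = exp(mu*(s-1)) iteratively.
q = 0.3580

0.3580


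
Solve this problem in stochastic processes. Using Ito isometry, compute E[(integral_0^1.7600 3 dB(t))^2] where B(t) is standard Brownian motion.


By Ito isometry: E[(int f dB)^2] = int f^2 dt
= 3^2 * 1.7600
= 9 * 1.7600 = 15.8400

15.8400


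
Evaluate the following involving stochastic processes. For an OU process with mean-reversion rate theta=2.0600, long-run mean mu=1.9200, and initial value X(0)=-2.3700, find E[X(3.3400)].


E[X(t)] = mu + (X(0) - mu)*exp(-theta*t)
= 1.9200 + (-2.3700 - 1.9200)*exp(-2.0600*3.3400)
= 1.9200 + -4.2900 * 0.0010
= 1.9156

1.9156


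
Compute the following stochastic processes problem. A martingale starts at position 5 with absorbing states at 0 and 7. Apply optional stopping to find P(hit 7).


By optional stopping theorem: E(M at tau) = M(0) = 5
P(hit 7)*7 + P(hit 0)*0 = 5
P(hit 7) = (5 - 0)/(7 - 0) = 5/7 = 0.7143

0.7143


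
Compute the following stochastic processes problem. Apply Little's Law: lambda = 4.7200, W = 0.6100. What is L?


Little's Law: L = lambda * W
= 4.7200 * 0.6100
= 2.8792

2.8792


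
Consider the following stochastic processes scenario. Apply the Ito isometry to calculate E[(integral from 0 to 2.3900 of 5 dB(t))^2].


By Ito isometry: E[(int f dB)^2] = int f^2 dt
= 5^2 * 2.3900
= 25 * 2.3900 = 59.7500

59.7500


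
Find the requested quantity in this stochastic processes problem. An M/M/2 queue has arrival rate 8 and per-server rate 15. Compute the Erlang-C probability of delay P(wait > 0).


a = lambda/mu = 0.5333
rho = a/c = 0.2667
Erlang-C formula applied:
C(c,a) = 0.1123

0.1123


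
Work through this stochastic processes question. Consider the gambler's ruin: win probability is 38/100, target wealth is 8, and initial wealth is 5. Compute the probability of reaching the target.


Gambler's ruin formula:
r = q/p = 0.6200/0.3800 = 1.6316
P(win) = (1 - r^i)/(1 - r^N)
= (1 - 1.6316^5)/(1 - 1.6316^8)
= 0.2146

0.2146


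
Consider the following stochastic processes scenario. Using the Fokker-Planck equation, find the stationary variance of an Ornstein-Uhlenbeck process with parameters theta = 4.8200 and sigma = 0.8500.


Stationary variance = sigma^2 / (2*theta)
= 0.8500^2 / (2*4.8200)
= 0.7225 / 9.6400
= 0.0749

0.0749


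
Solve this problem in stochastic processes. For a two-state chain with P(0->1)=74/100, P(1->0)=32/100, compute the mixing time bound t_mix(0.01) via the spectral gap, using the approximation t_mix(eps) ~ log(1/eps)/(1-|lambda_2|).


lambda_2 = |1 - p01 - p10| = |1 - 0.7400 - 0.3200| = 0.0600
t_mix ~ log(1/eps)/(1 - |lambda_2|)
= log(100)/(1 - 0.0600) = 4.6052/0.9400
= 4.8991

4.8991


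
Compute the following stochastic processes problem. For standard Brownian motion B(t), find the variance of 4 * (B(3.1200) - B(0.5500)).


Var(alpha*(B(t)-B(s))) = alpha^2 * (t-s)
= 4^2 * (3.1200 - 0.5500)
= 16 * 2.5700
= 41.1200

41.1200


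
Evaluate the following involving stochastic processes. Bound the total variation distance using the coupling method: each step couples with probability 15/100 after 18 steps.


TV distance bound <= (1-delta)^n
= (1 - 0.1500)^18
= 0.8500^18
= 0.0536

0.0536


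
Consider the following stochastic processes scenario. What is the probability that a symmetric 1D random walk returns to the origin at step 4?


P(S(4) = 0) = C(4,2) / 4^2
= 6 / 16
= 0.3750

0.3750


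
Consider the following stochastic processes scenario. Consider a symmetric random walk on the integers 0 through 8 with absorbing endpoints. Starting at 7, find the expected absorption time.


For symmetric RW on 0,...,N with absorbing barriers, E(i) = i*(N-i)
E(7) = 7 * 1 = 7

7
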